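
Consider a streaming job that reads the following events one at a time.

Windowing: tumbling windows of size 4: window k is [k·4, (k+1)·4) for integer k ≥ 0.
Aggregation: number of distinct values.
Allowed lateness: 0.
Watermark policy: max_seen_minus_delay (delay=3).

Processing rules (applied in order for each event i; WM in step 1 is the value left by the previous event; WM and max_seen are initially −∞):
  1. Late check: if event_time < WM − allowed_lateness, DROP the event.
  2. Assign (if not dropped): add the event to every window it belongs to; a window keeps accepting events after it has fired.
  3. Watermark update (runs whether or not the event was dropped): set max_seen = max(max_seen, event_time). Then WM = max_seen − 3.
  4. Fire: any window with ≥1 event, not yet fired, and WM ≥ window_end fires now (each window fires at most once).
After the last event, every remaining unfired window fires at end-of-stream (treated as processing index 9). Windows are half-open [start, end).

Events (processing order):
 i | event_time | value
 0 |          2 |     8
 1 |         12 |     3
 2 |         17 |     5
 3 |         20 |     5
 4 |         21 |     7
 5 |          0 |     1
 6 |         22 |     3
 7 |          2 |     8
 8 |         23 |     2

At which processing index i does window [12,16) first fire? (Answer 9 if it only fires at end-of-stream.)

3

i=0 t=2 v=8: → [0,4); WM=-1
i=1 t=12 v=3: → [12,16); WM=9; [0,4) fires=1
i=2 t=17 v=5: → [16,20); WM=14
i=3 t=20 v=5: → [20,24); WM=17; [12,16) fires=1
i=4 t=21 v=7: → [20,24); WM=18
i=5 t=0 v=1: DROP (t<18-0); WM=18
i=6 t=22 v=3: → [20,24); WM=19
i=7 t=2 v=8: DROP (t<19-0); WM=19
i=8 t=23 v=2: → [20,24); WM=20; [16,20) fires=1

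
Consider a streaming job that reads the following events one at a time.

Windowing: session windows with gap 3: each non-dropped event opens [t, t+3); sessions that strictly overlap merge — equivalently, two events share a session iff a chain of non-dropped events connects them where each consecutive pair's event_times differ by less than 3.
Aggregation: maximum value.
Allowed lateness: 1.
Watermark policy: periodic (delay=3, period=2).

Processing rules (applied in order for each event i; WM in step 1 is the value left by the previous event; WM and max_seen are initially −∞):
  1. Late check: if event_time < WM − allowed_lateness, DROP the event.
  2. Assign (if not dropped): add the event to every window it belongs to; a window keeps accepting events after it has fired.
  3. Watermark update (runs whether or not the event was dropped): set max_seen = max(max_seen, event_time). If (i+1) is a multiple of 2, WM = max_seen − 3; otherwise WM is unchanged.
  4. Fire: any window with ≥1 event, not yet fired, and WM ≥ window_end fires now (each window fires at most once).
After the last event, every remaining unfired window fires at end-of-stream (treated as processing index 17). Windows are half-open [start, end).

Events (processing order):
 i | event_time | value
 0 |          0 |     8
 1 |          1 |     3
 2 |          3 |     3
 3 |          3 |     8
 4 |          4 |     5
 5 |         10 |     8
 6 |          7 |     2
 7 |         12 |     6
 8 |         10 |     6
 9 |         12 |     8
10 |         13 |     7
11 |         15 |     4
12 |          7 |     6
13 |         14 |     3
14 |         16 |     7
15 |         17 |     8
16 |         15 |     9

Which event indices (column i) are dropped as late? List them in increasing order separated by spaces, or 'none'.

i=0 t=0 v=8: → [0,3); WM=−∞
i=1 t=1 v=3: → [0,4); WM=-2
i=2 t=3 v=3: → [0,6); WM=-2
i=3 t=3 v=8: → [0,6); WM=0
i=4 t=4 v=5: → [0,7); WM=0
i=5 t=10 v=8: → [10,13); WM=7
i=6 t=7 v=2: → [7,10); WM=7
i=7 t=12 v=6: → [10,15); WM=9
i=8 t=10 v=6: → [10,15); WM=9
i=9 t=12 v=8: → [10,15); WM=9
i=10 t=13 v=7: → [10,16); WM=9
i=11 t=15 v=4: → [10,18); WM=12
i=12 t=7 v=6: DROP (t<12-1); WM=12
i=13 t=14 v=3: → [10,18); WM=12
i=14 t=16 v=7: → [10,19); WM=12
i=15 t=17 v=8: → [10,20); WM=14
i=16 t=15 v=9: → [10,20); WM=14

12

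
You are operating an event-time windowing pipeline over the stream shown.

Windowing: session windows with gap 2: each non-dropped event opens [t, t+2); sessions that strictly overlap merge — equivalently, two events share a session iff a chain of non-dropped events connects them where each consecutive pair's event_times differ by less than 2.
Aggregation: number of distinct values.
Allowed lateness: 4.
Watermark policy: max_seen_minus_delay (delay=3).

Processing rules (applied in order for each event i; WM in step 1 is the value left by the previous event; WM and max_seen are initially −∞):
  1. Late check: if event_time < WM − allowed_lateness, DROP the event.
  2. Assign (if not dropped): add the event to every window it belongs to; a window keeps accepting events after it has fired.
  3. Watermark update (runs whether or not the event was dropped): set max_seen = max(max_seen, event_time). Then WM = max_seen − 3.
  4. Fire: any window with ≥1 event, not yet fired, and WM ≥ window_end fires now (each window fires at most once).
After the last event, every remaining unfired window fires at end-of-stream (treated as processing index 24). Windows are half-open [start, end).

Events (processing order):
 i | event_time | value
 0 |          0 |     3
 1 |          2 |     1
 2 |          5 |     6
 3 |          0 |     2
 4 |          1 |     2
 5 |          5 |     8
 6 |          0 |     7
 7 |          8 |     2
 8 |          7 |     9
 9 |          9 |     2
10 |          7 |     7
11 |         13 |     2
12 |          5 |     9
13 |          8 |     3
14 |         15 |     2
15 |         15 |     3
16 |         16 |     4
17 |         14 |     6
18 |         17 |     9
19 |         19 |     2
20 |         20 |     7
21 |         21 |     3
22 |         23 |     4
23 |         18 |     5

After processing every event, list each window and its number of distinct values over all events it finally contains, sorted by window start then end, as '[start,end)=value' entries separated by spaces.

[0,4)=4 [5,7)=2 [7,11)=4 [13,23)=7 [23,25)=1

i=0 t=0 v=3: → [0,2); WM=-3
i=1 t=2 v=1: → [2,4); WM=-1
i=2 t=5 v=6: → [5,7); WM=2
i=3 t=0 v=2: → [0,2); WM=2
i=4 t=1 v=2: → [0,4); WM=2
i=5 t=5 v=8: → [5,7); WM=2
i=6 t=0 v=7: → [0,4); WM=2
i=7 t=8 v=2: → [8,10); WM=5
i=8 t=7 v=9: → [7,10); WM=5
i=9 t=9 v=2: → [7,11); WM=6
i=10 t=7 v=7: → [7,11); WM=6
i=11 t=13 v=2: → [13,15); WM=10
i=12 t=5 v=9: DROP (t<10-4); WM=10
i=13 t=8 v=3: → [7,11); WM=10
i=14 t=15 v=2: → [15,17); WM=12
i=15 t=15 v=3: → [15,17); WM=12
i=16 t=16 v=4: → [15,18); WM=13
i=17 t=14 v=6: → [13,18); WM=13
i=18 t=17 v=9: → [13,19); WM=14
i=19 t=19 v=2: → [19,21); WM=16
i=20 t=20 v=7: → [19,22); WM=17
i=21 t=21 v=3: → [19,23); WM=18
i=22 t=23 v=4: → [23,25); WM=20
i=23 t=18 v=5: → [13,23); WM=20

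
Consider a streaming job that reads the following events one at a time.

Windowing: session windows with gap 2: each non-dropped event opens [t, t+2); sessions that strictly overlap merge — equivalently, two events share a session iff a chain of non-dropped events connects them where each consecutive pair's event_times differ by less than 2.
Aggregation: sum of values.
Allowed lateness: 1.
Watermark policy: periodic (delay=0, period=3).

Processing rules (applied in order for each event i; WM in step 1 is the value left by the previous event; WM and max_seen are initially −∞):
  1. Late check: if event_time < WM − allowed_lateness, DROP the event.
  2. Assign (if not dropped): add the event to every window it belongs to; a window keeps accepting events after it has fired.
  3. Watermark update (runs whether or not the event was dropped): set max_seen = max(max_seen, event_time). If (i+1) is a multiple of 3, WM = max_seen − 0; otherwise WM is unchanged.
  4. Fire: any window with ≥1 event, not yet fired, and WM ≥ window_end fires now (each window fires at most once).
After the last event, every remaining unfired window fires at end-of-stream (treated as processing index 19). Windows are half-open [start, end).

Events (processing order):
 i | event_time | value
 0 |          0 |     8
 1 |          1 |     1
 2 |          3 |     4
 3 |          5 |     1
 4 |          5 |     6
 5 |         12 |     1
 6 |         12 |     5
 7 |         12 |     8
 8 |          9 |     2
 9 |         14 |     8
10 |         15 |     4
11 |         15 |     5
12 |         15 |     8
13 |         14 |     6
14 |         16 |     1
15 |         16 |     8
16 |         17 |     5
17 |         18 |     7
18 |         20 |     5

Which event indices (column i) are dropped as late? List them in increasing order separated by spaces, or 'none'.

8

i=0 t=0 v=8: → [0,2); WM=−∞
i=1 t=1 v=1: → [0,3); WM=−∞
i=2 t=3 v=4: → [3,5); WM=3
i=3 t=5 v=1: → [5,7); WM=3
i=4 t=5 v=6: → [5,7); WM=3
i=5 t=12 v=1: → [12,14); WM=12
i=6 t=12 v=5: → [12,14); WM=12
i=7 t=12 v=8: → [12,14); WM=12
i=8 t=9 v=2: DROP (t<12-1); WM=12
i=9 t=14 v=8: → [14,16); WM=12
i=10 t=15 v=4: → [14,17); WM=12
i=11 t=15 v=5: → [14,17); WM=15
i=12 t=15 v=8: → [14,17); WM=15
i=13 t=14 v=6: → [14,17); WM=15
i=14 t=16 v=1: → [14,18); WM=16
i=15 t=16 v=8: → [14,18); WM=16
i=16 t=17 v=5: → [14,19); WM=16
i=17 t=18 v=7: → [14,20); WM=18
i=18 t=20 v=5: → [20,22); WM=18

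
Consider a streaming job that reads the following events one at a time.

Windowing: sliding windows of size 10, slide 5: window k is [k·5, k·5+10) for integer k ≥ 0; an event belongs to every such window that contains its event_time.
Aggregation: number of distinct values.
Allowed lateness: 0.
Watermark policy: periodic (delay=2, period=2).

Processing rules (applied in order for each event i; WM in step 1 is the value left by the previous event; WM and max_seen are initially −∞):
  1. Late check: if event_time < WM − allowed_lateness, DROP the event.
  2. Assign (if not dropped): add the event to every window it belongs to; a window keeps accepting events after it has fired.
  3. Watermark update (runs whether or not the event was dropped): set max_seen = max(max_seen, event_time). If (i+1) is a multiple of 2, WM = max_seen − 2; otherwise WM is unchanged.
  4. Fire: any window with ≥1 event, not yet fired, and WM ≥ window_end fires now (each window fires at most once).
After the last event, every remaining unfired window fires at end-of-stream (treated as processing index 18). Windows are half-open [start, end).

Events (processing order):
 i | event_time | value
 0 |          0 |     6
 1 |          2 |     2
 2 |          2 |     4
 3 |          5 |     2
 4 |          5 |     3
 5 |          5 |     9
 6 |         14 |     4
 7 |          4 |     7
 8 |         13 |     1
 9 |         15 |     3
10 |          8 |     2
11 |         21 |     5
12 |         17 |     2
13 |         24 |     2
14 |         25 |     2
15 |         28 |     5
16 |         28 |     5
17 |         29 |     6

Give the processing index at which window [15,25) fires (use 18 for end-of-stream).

i=0 t=0 v=6: → [0,10); WM=−∞
i=1 t=2 v=2: → [0,10); WM=0
i=2 t=2 v=4: → [0,10); WM=0
i=3 t=5 v=2: → [5,15),[0,10); WM=3
i=4 t=5 v=3: → [5,15),[0,10); WM=3
i=5 t=5 v=9: → [5,15),[0,10); WM=3
i=6 t=14 v=4: → [10,20),[5,15); WM=3
i=7 t=4 v=7: → [0,10); WM=12; [0,10) fires=6
i=8 t=13 v=1: → [10,20),[5,15); WM=12
i=9 t=15 v=3: → [15,25),[10,20); WM=13
i=10 t=8 v=2: DROP (t<13-0); WM=13
i=11 t=21 v=5: → [20,30),[15,25); WM=19; [5,15) fires=5
i=12 t=17 v=2: DROP (t<19-0); WM=19
i=13 t=24 v=2: → [20,30),[15,25); WM=22; [10,20) fires=3
i=14 t=25 v=2: → [25,35),[20,30); WM=22
i=15 t=28 v=5: → [25,35),[20,30); WM=26; [15,25) fires=3
i=16 t=28 v=5: → [25,35),[20,30); WM=26
i=17 t=29 v=6: → [25,35),[20,30); WM=27

15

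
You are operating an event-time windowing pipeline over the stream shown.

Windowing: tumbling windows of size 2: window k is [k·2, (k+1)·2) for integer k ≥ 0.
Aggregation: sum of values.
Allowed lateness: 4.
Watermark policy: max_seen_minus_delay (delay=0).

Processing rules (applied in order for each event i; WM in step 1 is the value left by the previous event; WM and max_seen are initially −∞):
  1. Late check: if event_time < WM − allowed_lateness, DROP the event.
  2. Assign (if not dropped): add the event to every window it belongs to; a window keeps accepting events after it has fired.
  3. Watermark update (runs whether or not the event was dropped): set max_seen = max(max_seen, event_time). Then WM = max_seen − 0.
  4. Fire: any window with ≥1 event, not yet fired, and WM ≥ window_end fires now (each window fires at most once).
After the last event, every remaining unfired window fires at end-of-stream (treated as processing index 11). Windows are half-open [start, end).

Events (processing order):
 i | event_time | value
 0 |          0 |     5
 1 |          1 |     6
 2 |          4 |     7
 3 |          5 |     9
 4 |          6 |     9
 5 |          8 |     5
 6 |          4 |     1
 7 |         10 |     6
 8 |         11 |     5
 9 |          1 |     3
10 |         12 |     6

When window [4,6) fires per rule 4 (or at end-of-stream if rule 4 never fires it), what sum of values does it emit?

i=0 t=0 v=5: → [0,2); WM=0
i=1 t=1 v=6: → [0,2); WM=1
i=2 t=4 v=7: → [4,6); WM=4; [0,2) fires=11
i=3 t=5 v=9: → [4,6); WM=5
i=4 t=6 v=9: → [6,8); WM=6; [4,6) fires=16
i=5 t=8 v=5: → [8,10); WM=8; [6,8) fires=9
i=6 t=4 v=1: → [4,6); WM=8
i=7 t=10 v=6: → [10,12); WM=10; [8,10) fires=5
i=8 t=11 v=5: → [10,12); WM=11
i=9 t=1 v=3: DROP (t<11-4); WM=11
i=10 t=12 v=6: → [12,14); WM=12; [10,12) fires=11

16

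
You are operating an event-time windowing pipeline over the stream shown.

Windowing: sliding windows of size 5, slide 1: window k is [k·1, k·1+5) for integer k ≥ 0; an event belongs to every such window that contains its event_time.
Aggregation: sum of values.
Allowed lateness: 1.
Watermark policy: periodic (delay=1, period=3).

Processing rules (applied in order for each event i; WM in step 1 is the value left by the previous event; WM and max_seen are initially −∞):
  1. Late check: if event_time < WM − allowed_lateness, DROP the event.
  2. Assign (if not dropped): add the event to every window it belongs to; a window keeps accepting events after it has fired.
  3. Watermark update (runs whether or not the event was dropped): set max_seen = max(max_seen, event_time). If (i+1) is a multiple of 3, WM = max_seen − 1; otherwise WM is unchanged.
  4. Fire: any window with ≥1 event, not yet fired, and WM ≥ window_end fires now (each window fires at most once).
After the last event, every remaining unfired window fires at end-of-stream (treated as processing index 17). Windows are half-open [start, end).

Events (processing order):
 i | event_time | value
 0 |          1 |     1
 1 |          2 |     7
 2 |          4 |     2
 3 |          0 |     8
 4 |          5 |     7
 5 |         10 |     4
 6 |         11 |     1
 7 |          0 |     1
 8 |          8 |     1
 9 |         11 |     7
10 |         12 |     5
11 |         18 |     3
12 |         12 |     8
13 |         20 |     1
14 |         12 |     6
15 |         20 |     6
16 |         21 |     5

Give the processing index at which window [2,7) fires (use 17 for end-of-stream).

i=0 t=1 v=1: → [1,6),[0,5); WM=−∞
i=1 t=2 v=7: → [2,7),[1,6),[0,5); WM=−∞
i=2 t=4 v=2: → [4,9),[3,8),[2,7),[1,6),[0,5); WM=3
i=3 t=0 v=8: DROP (t<3-1); WM=3
i=4 t=5 v=7: → [5,10),[4,9),[3,8),[2,7),[1,6); WM=3
i=5 t=10 v=4: → [10,15),[9,14),[8,13),[7,12),[6,11); WM=9; [0,5) fires=10 [1,6) fires=17 [2,7) fires=16 [3,8) fires=9 [4,9) fires=9
i=6 t=11 v=1: → [11,16),[10,15),[9,14),[8,13),[7,12); WM=9
i=7 t=0 v=1: DROP (t<9-1); WM=9
i=8 t=8 v=1: → [8,13),[7,12),[6,11),[5,10),[4,9); WM=10; [5,10) fires=8
i=9 t=11 v=7: → [11,16),[10,15),[9,14),[8,13),[7,12); WM=10
i=10 t=12 v=5: → [12,17),[11,16),[10,15),[9,14),[8,13); WM=10
i=11 t=18 v=3: → [18,23),[17,22),[16,21),[15,20),[14,19); WM=17; [6,11) fires=5 [7,12) fires=13 [8,13) fires=18 [9,14) fires=17 [10,15) fires=17 [11,16) fires=13 [12,17) fires=5
i=12 t=12 v=8: DROP (t<17-1); WM=17
i=13 t=20 v=1: → [20,25),[19,24),[18,23),[17,22),[16,21); WM=17
i=14 t=12 v=6: DROP (t<17-1); WM=19; [14,19) fires=3
i=15 t=20 v=6: → [20,25),[19,24),[18,23),[17,22),[16,21); WM=19
i=16 t=21 v=5: → [21,26),[20,25),[19,24),[18,23),[17,22); WM=19

5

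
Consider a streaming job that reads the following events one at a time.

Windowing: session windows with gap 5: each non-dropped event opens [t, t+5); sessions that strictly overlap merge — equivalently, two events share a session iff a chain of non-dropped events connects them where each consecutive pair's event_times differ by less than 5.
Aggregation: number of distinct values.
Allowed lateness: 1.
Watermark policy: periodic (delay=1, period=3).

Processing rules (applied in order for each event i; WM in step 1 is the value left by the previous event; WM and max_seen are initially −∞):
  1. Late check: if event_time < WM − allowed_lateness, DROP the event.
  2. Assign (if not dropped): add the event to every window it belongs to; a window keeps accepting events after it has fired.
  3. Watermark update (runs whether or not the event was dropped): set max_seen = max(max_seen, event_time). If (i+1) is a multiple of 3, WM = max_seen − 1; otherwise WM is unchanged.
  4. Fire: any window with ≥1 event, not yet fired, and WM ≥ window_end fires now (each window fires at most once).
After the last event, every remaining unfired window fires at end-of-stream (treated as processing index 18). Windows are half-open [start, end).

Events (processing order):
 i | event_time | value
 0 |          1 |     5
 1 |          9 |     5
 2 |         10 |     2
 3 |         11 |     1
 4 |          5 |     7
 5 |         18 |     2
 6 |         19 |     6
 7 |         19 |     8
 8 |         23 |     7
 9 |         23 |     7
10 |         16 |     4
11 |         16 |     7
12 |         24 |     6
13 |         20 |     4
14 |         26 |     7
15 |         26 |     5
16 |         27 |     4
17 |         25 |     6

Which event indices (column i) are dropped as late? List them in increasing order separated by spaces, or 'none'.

i=0 t=1 v=5: → [1,6); WM=−∞
i=1 t=9 v=5: → [9,14); WM=−∞
i=2 t=10 v=2: → [9,15); WM=9
i=3 t=11 v=1: → [9,16); WM=9
i=4 t=5 v=7: DROP (t<9-1); WM=9
i=5 t=18 v=2: → [18,23); WM=17
i=6 t=19 v=6: → [18,24); WM=17
i=7 t=19 v=8: → [18,24); WM=17
i=8 t=23 v=7: → [18,28); WM=22
i=9 t=23 v=7: → [18,28); WM=22
i=10 t=16 v=4: DROP (t<22-1); WM=22
i=11 t=16 v=7: DROP (t<22-1); WM=22
i=12 t=24 v=6: → [18,29); WM=22
i=13 t=20 v=4: DROP (t<22-1); WM=22
i=14 t=26 v=7: → [18,31); WM=25
i=15 t=26 v=5: → [18,31); WM=25
i=16 t=27 v=4: → [18,32); WM=25
i=17 t=25 v=6: → [18,32); WM=26

4 10 11 13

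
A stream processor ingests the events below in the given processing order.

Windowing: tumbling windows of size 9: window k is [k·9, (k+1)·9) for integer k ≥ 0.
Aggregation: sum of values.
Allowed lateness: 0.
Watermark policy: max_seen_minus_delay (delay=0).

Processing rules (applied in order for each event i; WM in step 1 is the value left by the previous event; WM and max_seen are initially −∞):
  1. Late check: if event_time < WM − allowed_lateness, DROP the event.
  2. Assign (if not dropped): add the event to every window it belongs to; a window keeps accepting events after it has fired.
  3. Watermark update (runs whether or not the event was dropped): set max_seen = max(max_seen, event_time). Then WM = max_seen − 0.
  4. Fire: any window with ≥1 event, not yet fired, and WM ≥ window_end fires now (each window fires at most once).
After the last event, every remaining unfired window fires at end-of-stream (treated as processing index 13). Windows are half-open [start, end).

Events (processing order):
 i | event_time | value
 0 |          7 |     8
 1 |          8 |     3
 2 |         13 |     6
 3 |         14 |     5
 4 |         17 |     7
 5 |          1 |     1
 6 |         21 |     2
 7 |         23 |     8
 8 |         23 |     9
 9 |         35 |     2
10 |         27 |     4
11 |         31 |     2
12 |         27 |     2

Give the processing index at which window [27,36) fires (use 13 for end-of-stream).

i=0 t=7 v=8: → [0,9); WM=7
i=1 t=8 v=3: → [0,9); WM=8
i=2 t=13 v=6: → [9,18); WM=13; [0,9) fires=11
i=3 t=14 v=5: → [9,18); WM=14
i=4 t=17 v=7: → [9,18); WM=17
i=5 t=1 v=1: DROP (t<17-0); WM=17
i=6 t=21 v=2: → [18,27); WM=21; [9,18) fires=18
i=7 t=23 v=8: → [18,27); WM=23
i=8 t=23 v=9: → [18,27); WM=23
i=9 t=35 v=2: → [27,36); WM=35; [18,27) fires=19
i=10 t=27 v=4: DROP (t<35-0); WM=35
i=11 t=31 v=2: DROP (t<35-0); WM=35
i=12 t=27 v=2: DROP (t<35-0); WM=35

13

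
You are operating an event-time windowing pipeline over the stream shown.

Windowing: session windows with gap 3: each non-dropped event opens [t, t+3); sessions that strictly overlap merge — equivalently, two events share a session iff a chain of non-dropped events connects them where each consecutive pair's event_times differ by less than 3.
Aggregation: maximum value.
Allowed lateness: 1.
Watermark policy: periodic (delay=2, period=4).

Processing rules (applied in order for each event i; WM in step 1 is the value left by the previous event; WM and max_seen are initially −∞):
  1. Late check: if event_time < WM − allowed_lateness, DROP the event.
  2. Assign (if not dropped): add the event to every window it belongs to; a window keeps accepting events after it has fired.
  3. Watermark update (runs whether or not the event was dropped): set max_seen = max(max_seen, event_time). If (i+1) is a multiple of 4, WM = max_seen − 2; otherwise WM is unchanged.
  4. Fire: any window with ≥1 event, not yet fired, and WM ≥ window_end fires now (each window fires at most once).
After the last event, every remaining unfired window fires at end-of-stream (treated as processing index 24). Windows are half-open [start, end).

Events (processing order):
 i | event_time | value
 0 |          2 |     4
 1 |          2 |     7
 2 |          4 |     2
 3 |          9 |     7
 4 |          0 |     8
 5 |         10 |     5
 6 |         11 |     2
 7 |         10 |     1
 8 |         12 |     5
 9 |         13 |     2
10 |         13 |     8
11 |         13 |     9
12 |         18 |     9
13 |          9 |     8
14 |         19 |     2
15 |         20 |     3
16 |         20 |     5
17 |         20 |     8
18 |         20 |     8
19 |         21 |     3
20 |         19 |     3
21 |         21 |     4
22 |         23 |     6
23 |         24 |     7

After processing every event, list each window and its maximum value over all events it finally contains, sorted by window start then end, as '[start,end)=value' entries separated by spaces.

i=0 t=2 v=4: → [2,5); WM=−∞
i=1 t=2 v=7: → [2,5); WM=−∞
i=2 t=4 v=2: → [2,7); WM=−∞
i=3 t=9 v=7: → [9,12); WM=7
i=4 t=0 v=8: DROP (t<7-1); WM=7
i=5 t=10 v=5: → [9,13); WM=7
i=6 t=11 v=2: → [9,14); WM=7
i=7 t=10 v=1: → [9,14); WM=9
i=8 t=12 v=5: → [9,15); WM=9
i=9 t=13 v=2: → [9,16); WM=9
i=10 t=13 v=8: → [9,16); WM=9
i=11 t=13 v=9: → [9,16); WM=11
i=12 t=18 v=9: → [18,21); WM=11
i=13 t=9 v=8: DROP (t<11-1); WM=11
i=14 t=19 v=2: → [18,22); WM=11
i=15 t=20 v=3: → [18,23); WM=18
i=16 t=20 v=5: → [18,23); WM=18
i=17 t=20 v=8: → [18,23); WM=18
i=18 t=20 v=8: → [18,23); WM=18
i=19 t=21 v=3: → [18,24); WM=19
i=20 t=19 v=3: → [18,24); WM=19
i=21 t=21 v=4: → [18,24); WM=19
i=22 t=23 v=6: → [18,26); WM=19
i=23 t=24 v=7: → [18,27); WM=22

[2,7)=7 [9,16)=9 [18,27)=9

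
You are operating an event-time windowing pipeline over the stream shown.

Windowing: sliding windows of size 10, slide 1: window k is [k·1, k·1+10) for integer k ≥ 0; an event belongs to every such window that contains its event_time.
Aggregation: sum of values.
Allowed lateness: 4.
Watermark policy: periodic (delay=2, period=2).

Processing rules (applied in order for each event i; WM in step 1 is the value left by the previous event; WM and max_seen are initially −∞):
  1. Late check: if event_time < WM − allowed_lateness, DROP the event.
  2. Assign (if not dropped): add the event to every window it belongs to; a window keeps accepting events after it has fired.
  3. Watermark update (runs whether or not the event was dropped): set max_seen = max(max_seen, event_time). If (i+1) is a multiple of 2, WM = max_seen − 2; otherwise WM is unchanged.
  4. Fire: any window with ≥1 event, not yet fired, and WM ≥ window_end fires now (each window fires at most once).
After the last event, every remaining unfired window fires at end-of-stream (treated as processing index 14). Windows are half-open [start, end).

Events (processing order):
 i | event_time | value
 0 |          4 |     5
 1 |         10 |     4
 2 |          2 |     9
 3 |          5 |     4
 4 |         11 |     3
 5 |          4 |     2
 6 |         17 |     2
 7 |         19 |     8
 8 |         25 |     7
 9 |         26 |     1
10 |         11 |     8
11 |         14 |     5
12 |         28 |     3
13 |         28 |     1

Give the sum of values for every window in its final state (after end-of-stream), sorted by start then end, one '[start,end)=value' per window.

[0,10)=11 [1,11)=15 [2,12)=18 [3,13)=18 [4,14)=18 [5,15)=11 [6,16)=7 [7,17)=7 [8,18)=9 [9,19)=9 [10,20)=17 [11,21)=13 [12,22)=10 [13,23)=10 [14,24)=10 [15,25)=10 [16,26)=17 [17,27)=18 [18,28)=16 [19,29)=20 [20,30)=12 [21,31)=12 [22,32)=12 [23,33)=12 [24,34)=12 [25,35)=12 [26,36)=5 [27,37)=4 [28,38)=4

i=0 t=4 v=5: → [4,14),[3,13),[2,12),[1,11),[0,10); WM=−∞
i=1 t=10 v=4: → [10,20),[9,19),[8,18),[7,17),[6,16),[5,15),[4,14),[3,13),[2,12),[1,11); WM=8
i=2 t=2 v=9: DROP (t<8-4); WM=8
i=3 t=5 v=4: → [5,15),[4,14),[3,13),[2,12),[1,11),[0,10); WM=8
i=4 t=11 v=3: → [11,21),[10,20),[9,19),[8,18),[7,17),[6,16),[5,15),[4,14),[3,13),[2,12); WM=8
i=5 t=4 v=2: → [4,14),[3,13),[2,12),[1,11),[0,10); WM=9
i=6 t=17 v=2: → [17,27),[16,26),[15,25),[14,24),[13,23),[12,22),[11,21),[10,20),[9,19),[8,18); WM=9
i=7 t=19 v=8: → [19,29),[18,28),[17,27),[16,26),[15,25),[14,24),[13,23),[12,22),[11,21),[10,20); WM=17; [0,10) fires=11 [1,11) fires=15 [2,12) fires=18 [3,13) fires=18 [4,14) fires=18 [5,15) fires=11 [6,16) fires=7 [7,17) fires=7
i=8 t=25 v=7: → [25,35),[24,34),[23,33),[22,32),[21,31),[20,30),[19,29),[18,28),[17,27),[16,26); WM=17
i=9 t=26 v=1: → [26,36),[25,35),[24,34),[23,33),[22,32),[21,31),[20,30),[19,29),[18,28),[17,27); WM=24; [8,18) fires=9 [9,19) fires=9 [10,20) fires=17 [11,21) fires=13 [12,22) fires=10 [13,23) fires=10 [14,24) fires=10
i=10 t=11 v=8: DROP (t<24-4); WM=24
i=11 t=14 v=5: DROP (t<24-4); WM=24
i=12 t=28 v=3: → [28,38),[27,37),[26,36),[25,35),[24,34),[23,33),[22,32),[21,31),[20,30),[19,29); WM=24
i=13 t=28 v=1: → [28,38),[27,37),[26,36),[25,35),[24,34),[23,33),[22,32),[21,31),[20,30),[19,29); WM=26; [15,25) fires=10 [16,26) fires=17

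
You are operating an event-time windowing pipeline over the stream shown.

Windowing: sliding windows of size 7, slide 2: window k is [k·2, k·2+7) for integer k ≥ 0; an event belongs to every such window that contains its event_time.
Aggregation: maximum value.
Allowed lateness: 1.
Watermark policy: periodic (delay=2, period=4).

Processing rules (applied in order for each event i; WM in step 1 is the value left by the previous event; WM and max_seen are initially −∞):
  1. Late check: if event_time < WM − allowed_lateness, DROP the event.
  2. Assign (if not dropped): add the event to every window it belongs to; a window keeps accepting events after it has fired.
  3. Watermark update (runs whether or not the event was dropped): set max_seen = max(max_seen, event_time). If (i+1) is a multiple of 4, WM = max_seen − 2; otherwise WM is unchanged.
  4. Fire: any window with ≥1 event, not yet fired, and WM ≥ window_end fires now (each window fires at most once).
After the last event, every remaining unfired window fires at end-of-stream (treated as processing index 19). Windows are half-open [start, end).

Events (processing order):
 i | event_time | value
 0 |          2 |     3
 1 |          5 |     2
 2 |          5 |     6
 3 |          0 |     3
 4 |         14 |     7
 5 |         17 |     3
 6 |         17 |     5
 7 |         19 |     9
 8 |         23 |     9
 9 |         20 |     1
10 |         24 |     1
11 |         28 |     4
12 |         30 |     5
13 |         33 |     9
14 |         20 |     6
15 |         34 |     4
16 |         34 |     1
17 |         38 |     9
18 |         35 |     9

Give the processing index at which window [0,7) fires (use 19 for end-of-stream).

i=0 t=2 v=3: → [2,9),[0,7); WM=−∞
i=1 t=5 v=2: → [4,11),[2,9),[0,7); WM=−∞
i=2 t=5 v=6: → [4,11),[2,9),[0,7); WM=−∞
i=3 t=0 v=3: → [0,7); WM=3
i=4 t=14 v=7: → [14,21),[12,19),[10,17),[8,15); WM=3
i=5 t=17 v=3: → [16,23),[14,21),[12,19); WM=3
i=6 t=17 v=5: → [16,23),[14,21),[12,19); WM=3
i=7 t=19 v=9: → [18,25),[16,23),[14,21); WM=17; [0,7) fires=6 [2,9) fires=6 [4,11) fires=6 [8,15) fires=7 [10,17) fires=7
i=8 t=23 v=9: → [22,29),[20,27),[18,25); WM=17
i=9 t=20 v=1: → [20,27),[18,25),[16,23),[14,21); WM=17
i=10 t=24 v=1: → [24,31),[22,29),[20,27),[18,25); WM=17
i=11 t=28 v=4: → [28,35),[26,33),[24,31),[22,29); WM=26; [12,19) fires=7 [14,21) fires=9 [16,23) fires=9 [18,25) fires=9
i=12 t=30 v=5: → [30,37),[28,35),[26,33),[24,31); WM=26
i=13 t=33 v=9: → [32,39),[30,37),[28,35); WM=26
i=14 t=20 v=6: DROP (t<26-1); WM=26
i=15 t=34 v=4: → [34,41),[32,39),[30,37),[28,35); WM=32; [20,27) fires=9 [22,29) fires=9 [24,31) fires=5
i=16 t=34 v=1: → [34,41),[32,39),[30,37),[28,35); WM=32
i=17 t=38 v=9: → [38,45),[36,43),[34,41),[32,39); WM=32
i=18 t=35 v=9: → [34,41),[32,39),[30,37); WM=32

7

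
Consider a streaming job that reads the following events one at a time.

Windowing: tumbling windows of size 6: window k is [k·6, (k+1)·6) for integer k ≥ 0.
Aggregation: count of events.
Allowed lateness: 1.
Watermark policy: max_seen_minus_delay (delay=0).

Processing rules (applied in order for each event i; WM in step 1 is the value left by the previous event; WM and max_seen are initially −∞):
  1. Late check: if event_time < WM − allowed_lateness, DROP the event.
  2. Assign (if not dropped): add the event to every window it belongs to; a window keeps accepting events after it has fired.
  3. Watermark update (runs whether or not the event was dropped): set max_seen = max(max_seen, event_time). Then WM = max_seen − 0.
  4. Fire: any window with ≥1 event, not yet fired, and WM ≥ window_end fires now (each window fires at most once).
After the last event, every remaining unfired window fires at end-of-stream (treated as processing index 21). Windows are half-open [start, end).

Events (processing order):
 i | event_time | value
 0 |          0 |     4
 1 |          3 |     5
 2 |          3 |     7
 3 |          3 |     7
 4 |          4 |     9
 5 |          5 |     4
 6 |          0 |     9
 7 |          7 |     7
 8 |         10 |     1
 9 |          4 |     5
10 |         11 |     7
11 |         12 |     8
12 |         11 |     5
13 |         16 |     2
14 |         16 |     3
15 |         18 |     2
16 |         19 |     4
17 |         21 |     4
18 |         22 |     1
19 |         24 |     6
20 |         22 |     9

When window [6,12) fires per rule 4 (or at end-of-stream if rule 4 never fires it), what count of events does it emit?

i=0 t=0 v=4: → [0,6); WM=0
i=1 t=3 v=5: → [0,6); WM=3
i=2 t=3 v=7: → [0,6); WM=3
i=3 t=3 v=7: → [0,6); WM=3
i=4 t=4 v=9: → [0,6); WM=4
i=5 t=5 v=4: → [0,6); WM=5
i=6 t=0 v=9: DROP (t<5-1); WM=5
i=7 t=7 v=7: → [6,12); WM=7; [0,6) fires=6
i=8 t=10 v=1: → [6,12); WM=10
i=9 t=4 v=5: DROP (t<10-1); WM=10
i=10 t=11 v=7: → [6,12); WM=11
i=11 t=12 v=8: → [12,18); WM=12; [6,12) fires=3
i=12 t=11 v=5: → [6,12); WM=12
i=13 t=16 v=2: → [12,18); WM=16
i=14 t=16 v=3: → [12,18); WM=16
i=15 t=18 v=2: → [18,24); WM=18; [12,18) fires=3
i=16 t=19 v=4: → [18,24); WM=19
i=17 t=21 v=4: → [18,24); WM=21
i=18 t=22 v=1: → [18,24); WM=22
i=19 t=24 v=6: → [24,30); WM=24; [18,24) fires=4
i=20 t=22 v=9: DROP (t<24-1); WM=24

3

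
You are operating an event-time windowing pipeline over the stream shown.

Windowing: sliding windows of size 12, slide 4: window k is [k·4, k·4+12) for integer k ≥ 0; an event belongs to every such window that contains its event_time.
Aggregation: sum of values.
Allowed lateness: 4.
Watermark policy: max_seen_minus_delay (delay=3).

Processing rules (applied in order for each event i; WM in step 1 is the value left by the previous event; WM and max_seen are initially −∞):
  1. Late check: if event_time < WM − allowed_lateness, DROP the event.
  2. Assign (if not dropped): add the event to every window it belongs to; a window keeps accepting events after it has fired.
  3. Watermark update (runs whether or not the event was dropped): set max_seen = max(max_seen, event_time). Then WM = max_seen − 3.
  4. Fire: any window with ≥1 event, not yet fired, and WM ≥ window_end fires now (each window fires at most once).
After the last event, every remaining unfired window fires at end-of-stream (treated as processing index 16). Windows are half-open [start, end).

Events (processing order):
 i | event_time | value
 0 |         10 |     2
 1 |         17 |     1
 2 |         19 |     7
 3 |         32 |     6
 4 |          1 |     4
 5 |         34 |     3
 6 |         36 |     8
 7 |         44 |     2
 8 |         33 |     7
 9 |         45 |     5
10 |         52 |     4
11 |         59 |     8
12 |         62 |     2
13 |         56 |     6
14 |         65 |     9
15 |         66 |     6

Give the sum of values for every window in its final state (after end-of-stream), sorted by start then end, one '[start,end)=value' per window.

[0,12)=2 [4,16)=2 [8,20)=10 [12,24)=8 [16,28)=8 [24,36)=9 [28,40)=17 [32,44)=17 [36,48)=15 [40,52)=7 [44,56)=11 [48,60)=18 [52,64)=20 [56,68)=31 [60,72)=17 [64,76)=15

i=0 t=10 v=2: → [8,20),[4,16),[0,12); WM=7
i=1 t=17 v=1: → [16,28),[12,24),[8,20); WM=14; [0,12) fires=2
i=2 t=19 v=7: → [16,28),[12,24),[8,20); WM=16; [4,16) fires=2
i=3 t=32 v=6: → [32,44),[28,40),[24,36); WM=29; [8,20) fires=10 [12,24) fires=8 [16,28) fires=8
i=4 t=1 v=4: DROP (t<29-4); WM=29
i=5 t=34 v=3: → [32,44),[28,40),[24,36); WM=31
i=6 t=36 v=8: → [36,48),[32,44),[28,40); WM=33
i=7 t=44 v=2: → [44,56),[40,52),[36,48); WM=41; [24,36) fires=9 [28,40) fires=17
i=8 t=33 v=7: DROP (t<41-4); WM=41
i=9 t=45 v=5: → [44,56),[40,52),[36,48); WM=42
i=10 t=52 v=4: → [52,64),[48,60),[44,56); WM=49; [32,44) fires=17 [36,48) fires=15
i=11 t=59 v=8: → [56,68),[52,64),[48,60); WM=56; [40,52) fires=7 [44,56) fires=11
i=12 t=62 v=2: → [60,72),[56,68),[52,64); WM=59
i=13 t=56 v=6: → [56,68),[52,64),[48,60); WM=59
i=14 t=65 v=9: → [64,76),[60,72),[56,68); WM=62; [48,60) fires=18
i=15 t=66 v=6: → [64,76),[60,72),[56,68); WM=63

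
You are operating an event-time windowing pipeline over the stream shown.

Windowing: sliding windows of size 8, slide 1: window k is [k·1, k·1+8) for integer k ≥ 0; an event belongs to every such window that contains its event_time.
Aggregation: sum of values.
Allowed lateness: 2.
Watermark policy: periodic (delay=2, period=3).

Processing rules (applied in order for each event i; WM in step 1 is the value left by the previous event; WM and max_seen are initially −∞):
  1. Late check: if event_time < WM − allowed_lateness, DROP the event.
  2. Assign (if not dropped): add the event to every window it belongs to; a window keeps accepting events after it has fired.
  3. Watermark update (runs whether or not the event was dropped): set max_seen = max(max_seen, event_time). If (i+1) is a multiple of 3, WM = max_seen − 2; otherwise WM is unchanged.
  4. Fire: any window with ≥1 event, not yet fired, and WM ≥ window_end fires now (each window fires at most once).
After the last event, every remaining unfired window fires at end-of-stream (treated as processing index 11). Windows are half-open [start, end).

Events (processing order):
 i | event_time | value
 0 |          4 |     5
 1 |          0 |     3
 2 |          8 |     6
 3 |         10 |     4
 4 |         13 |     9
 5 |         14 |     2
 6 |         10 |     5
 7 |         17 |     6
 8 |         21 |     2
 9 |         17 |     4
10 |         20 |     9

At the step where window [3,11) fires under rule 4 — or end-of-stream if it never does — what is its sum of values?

15

i=0 t=4 v=5: → [4,12),[3,11),[2,10),[1,9),[0,8); WM=−∞
i=1 t=0 v=3: → [0,8); WM=−∞
i=2 t=8 v=6: → [8,16),[7,15),[6,14),[5,13),[4,12),[3,11),[2,10),[1,9); WM=6
i=3 t=10 v=4: → [10,18),[9,17),[8,16),[7,15),[6,14),[5,13),[4,12),[3,11); WM=6
i=4 t=13 v=9: → [13,21),[12,20),[11,19),[10,18),[9,17),[8,16),[7,15),[6,14); WM=6
i=5 t=14 v=2: → [14,22),[13,21),[12,20),[11,19),[10,18),[9,17),[8,16),[7,15); WM=12; [0,8) fires=8 [1,9) fires=11 [2,10) fires=11 [3,11) fires=15 [4,12) fires=15
i=6 t=10 v=5: → [10,18),[9,17),[8,16),[7,15),[6,14),[5,13),[4,12),[3,11); WM=12
i=7 t=17 v=6: → [17,25),[16,24),[15,23),[14,22),[13,21),[12,20),[11,19),[10,18); WM=12
i=8 t=21 v=2: → [21,29),[20,28),[19,27),[18,26),[17,25),[16,24),[15,23),[14,22); WM=19; [5,13) fires=15 [6,14) fires=24 [7,15) fires=26 [8,16) fires=26 [9,17) fires=20 [10,18) fires=26 [11,19) fires=17
i=9 t=17 v=4: → [17,25),[16,24),[15,23),[14,22),[13,21),[12,20),[11,19),[10,18); WM=19
i=10 t=20 v=9: → [20,28),[19,27),[18,26),[17,25),[16,24),[15,23),[14,22),[13,21); WM=19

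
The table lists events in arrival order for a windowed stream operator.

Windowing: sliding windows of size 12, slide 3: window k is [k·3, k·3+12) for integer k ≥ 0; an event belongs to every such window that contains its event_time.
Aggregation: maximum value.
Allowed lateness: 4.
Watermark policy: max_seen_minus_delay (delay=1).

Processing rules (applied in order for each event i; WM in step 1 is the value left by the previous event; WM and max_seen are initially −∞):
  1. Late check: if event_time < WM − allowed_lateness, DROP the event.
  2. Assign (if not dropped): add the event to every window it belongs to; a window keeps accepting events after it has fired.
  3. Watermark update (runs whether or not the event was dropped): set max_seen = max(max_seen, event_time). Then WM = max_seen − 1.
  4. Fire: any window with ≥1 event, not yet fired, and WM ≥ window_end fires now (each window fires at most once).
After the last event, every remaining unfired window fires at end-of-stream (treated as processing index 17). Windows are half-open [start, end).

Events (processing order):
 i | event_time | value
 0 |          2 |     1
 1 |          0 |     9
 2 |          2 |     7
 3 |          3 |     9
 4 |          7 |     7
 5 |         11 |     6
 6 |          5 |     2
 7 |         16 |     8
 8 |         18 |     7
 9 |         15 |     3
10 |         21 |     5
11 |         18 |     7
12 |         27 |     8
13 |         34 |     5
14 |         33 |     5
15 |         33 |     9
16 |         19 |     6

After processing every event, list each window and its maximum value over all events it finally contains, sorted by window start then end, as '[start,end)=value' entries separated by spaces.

[0,12)=9 [3,15)=9 [6,18)=8 [9,21)=8 [12,24)=8 [15,27)=8 [18,30)=8 [21,33)=8 [24,36)=9 [27,39)=9 [30,42)=9 [33,45)=9

i=0 t=2 v=1: → [0,12); WM=1
i=1 t=0 v=9: → [0,12); WM=1
i=2 t=2 v=7: → [0,12); WM=1
i=3 t=3 v=9: → [3,15),[0,12); WM=2
i=4 t=7 v=7: → [6,18),[3,15),[0,12); WM=6
i=5 t=11 v=6: → [9,21),[6,18),[3,15),[0,12); WM=10
i=6 t=5 v=2: DROP (t<10-4); WM=10
i=7 t=16 v=8: → [15,27),[12,24),[9,21),[6,18); WM=15; [0,12) fires=9 [3,15) fires=9
i=8 t=18 v=7: → [18,30),[15,27),[12,24),[9,21); WM=17
i=9 t=15 v=3: → [15,27),[12,24),[9,21),[6,18); WM=17
i=10 t=21 v=5: → [21,33),[18,30),[15,27),[12,24); WM=20; [6,18) fires=8
i=11 t=18 v=7: → [18,30),[15,27),[12,24),[9,21); WM=20
i=12 t=27 v=8: → [27,39),[24,36),[21,33),[18,30); WM=26; [9,21) fires=8 [12,24) fires=8
i=13 t=34 v=5: → [33,45),[30,42),[27,39),[24,36); WM=33; [15,27) fires=8 [18,30) fires=8 [21,33) fires=8
i=14 t=33 v=5: → [33,45),[30,42),[27,39),[24,36); WM=33
i=15 t=33 v=9: → [33,45),[30,42),[27,39),[24,36); WM=33
i=16 t=19 v=6: DROP (t<33-4); WM=33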